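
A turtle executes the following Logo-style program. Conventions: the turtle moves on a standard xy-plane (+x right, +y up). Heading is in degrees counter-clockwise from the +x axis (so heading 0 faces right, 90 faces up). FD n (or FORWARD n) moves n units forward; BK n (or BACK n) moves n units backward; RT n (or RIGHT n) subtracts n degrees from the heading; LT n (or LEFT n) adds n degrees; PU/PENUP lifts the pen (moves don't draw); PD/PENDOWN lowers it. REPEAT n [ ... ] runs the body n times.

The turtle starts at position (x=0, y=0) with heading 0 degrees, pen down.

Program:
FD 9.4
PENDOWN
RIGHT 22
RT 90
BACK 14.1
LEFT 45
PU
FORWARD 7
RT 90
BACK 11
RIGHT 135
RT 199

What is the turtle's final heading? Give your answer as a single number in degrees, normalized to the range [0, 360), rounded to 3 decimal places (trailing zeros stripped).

Answer: 229

Derivation:
Executing turtle program step by step:
Start: pos=(0,0), heading=0, pen down
FD 9.4: (0,0) -> (9.4,0) [heading=0, draw]
PD: pen down
RT 22: heading 0 -> 338
RT 90: heading 338 -> 248
BK 14.1: (9.4,0) -> (14.682,13.073) [heading=248, draw]
LT 45: heading 248 -> 293
PU: pen up
FD 7: (14.682,13.073) -> (17.417,6.63) [heading=293, move]
RT 90: heading 293 -> 203
BK 11: (17.417,6.63) -> (27.543,10.928) [heading=203, move]
RT 135: heading 203 -> 68
RT 199: heading 68 -> 229
Final: pos=(27.543,10.928), heading=229, 2 segment(s) drawn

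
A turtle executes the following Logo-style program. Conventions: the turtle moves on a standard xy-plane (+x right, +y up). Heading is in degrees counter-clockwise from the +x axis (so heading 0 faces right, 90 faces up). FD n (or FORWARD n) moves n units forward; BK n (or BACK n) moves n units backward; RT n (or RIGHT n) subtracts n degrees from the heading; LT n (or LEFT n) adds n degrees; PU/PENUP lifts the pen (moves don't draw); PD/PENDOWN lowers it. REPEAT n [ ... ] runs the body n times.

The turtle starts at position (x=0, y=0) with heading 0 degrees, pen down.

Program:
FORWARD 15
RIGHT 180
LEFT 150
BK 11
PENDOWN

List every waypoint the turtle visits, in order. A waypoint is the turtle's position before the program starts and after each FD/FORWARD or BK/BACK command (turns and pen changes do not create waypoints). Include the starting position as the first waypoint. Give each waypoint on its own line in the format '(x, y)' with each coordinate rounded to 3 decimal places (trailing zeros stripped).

Answer: (0, 0)
(15, 0)
(5.474, 5.5)

Derivation:
Executing turtle program step by step:
Start: pos=(0,0), heading=0, pen down
FD 15: (0,0) -> (15,0) [heading=0, draw]
RT 180: heading 0 -> 180
LT 150: heading 180 -> 330
BK 11: (15,0) -> (5.474,5.5) [heading=330, draw]
PD: pen down
Final: pos=(5.474,5.5), heading=330, 2 segment(s) drawn
Waypoints (3 total):
(0, 0)
(15, 0)
(5.474, 5.5)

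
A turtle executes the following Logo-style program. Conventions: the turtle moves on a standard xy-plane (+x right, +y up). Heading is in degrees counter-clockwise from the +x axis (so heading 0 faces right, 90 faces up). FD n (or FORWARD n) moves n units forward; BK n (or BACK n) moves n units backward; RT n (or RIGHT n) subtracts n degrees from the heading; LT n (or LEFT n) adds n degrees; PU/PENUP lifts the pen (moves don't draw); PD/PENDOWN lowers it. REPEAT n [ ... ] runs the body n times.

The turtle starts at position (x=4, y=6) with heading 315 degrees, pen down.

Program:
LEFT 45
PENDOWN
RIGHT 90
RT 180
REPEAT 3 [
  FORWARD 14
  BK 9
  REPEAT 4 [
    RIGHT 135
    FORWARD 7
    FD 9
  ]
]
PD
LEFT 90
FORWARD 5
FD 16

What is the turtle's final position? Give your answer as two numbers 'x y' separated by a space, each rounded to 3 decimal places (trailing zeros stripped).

Executing turtle program step by step:
Start: pos=(4,6), heading=315, pen down
LT 45: heading 315 -> 0
PD: pen down
RT 90: heading 0 -> 270
RT 180: heading 270 -> 90
REPEAT 3 [
  -- iteration 1/3 --
  FD 14: (4,6) -> (4,20) [heading=90, draw]
  BK 9: (4,20) -> (4,11) [heading=90, draw]
  REPEAT 4 [
    -- iteration 1/4 --
    RT 135: heading 90 -> 315
    FD 7: (4,11) -> (8.95,6.05) [heading=315, draw]
    FD 9: (8.95,6.05) -> (15.314,-0.314) [heading=315, draw]
    -- iteration 2/4 --
    RT 135: heading 315 -> 180
    FD 7: (15.314,-0.314) -> (8.314,-0.314) [heading=180, draw]
    FD 9: (8.314,-0.314) -> (-0.686,-0.314) [heading=180, draw]
    -- iteration 3/4 --
    RT 135: heading 180 -> 45
    FD 7: (-0.686,-0.314) -> (4.263,4.636) [heading=45, draw]
    FD 9: (4.263,4.636) -> (10.627,11) [heading=45, draw]
    -- iteration 4/4 --
    RT 135: heading 45 -> 270
    FD 7: (10.627,11) -> (10.627,4) [heading=270, draw]
    FD 9: (10.627,4) -> (10.627,-5) [heading=270, draw]
  ]
  -- iteration 2/3 --
  FD 14: (10.627,-5) -> (10.627,-19) [heading=270, draw]
  BK 9: (10.627,-19) -> (10.627,-10) [heading=270, draw]
  REPEAT 4 [
    -- iteration 1/4 --
    RT 135: heading 270 -> 135
    FD 7: (10.627,-10) -> (5.678,-5.05) [heading=135, draw]
    FD 9: (5.678,-5.05) -> (-0.686,1.314) [heading=135, draw]
    -- iteration 2/4 --
    RT 135: heading 135 -> 0
    FD 7: (-0.686,1.314) -> (6.314,1.314) [heading=0, draw]
    FD 9: (6.314,1.314) -> (15.314,1.314) [heading=0, draw]
    -- iteration 3/4 --
    RT 135: heading 0 -> 225
    FD 7: (15.314,1.314) -> (10.364,-3.636) [heading=225, draw]
    FD 9: (10.364,-3.636) -> (4,-10) [heading=225, draw]
    -- iteration 4/4 --
    RT 135: heading 225 -> 90
    FD 7: (4,-10) -> (4,-3) [heading=90, draw]
    FD 9: (4,-3) -> (4,6) [heading=90, draw]
  ]
  -- iteration 3/3 --
  FD 14: (4,6) -> (4,20) [heading=90, draw]
  BK 9: (4,20) -> (4,11) [heading=90, draw]
  REPEAT 4 [
    -- iteration 1/4 --
    RT 135: heading 90 -> 315
    FD 7: (4,11) -> (8.95,6.05) [heading=315, draw]
    FD 9: (8.95,6.05) -> (15.314,-0.314) [heading=315, draw]
    -- iteration 2/4 --
    RT 135: heading 315 -> 180
    FD 7: (15.314,-0.314) -> (8.314,-0.314) [heading=180, draw]
    FD 9: (8.314,-0.314) -> (-0.686,-0.314) [heading=180, draw]
    -- iteration 3/4 --
    RT 135: heading 180 -> 45
    FD 7: (-0.686,-0.314) -> (4.263,4.636) [heading=45, draw]
    FD 9: (4.263,4.636) -> (10.627,11) [heading=45, draw]
    -- iteration 4/4 --
    RT 135: heading 45 -> 270
    FD 7: (10.627,11) -> (10.627,4) [heading=270, draw]
    FD 9: (10.627,4) -> (10.627,-5) [heading=270, draw]
  ]
]
PD: pen down
LT 90: heading 270 -> 0
FD 5: (10.627,-5) -> (15.627,-5) [heading=0, draw]
FD 16: (15.627,-5) -> (31.627,-5) [heading=0, draw]
Final: pos=(31.627,-5), heading=0, 32 segment(s) drawn

Answer: 31.627 -5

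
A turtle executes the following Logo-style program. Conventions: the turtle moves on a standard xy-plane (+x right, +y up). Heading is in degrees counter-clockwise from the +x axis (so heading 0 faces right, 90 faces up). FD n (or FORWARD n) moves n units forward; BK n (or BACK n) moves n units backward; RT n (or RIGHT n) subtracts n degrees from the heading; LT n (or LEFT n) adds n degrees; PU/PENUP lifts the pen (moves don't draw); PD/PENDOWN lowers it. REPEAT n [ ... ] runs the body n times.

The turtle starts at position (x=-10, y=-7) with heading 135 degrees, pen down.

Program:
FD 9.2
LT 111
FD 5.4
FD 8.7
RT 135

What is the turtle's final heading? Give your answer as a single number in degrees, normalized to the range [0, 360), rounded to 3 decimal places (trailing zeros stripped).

Executing turtle program step by step:
Start: pos=(-10,-7), heading=135, pen down
FD 9.2: (-10,-7) -> (-16.505,-0.495) [heading=135, draw]
LT 111: heading 135 -> 246
FD 5.4: (-16.505,-0.495) -> (-18.702,-5.428) [heading=246, draw]
FD 8.7: (-18.702,-5.428) -> (-22.24,-13.376) [heading=246, draw]
RT 135: heading 246 -> 111
Final: pos=(-22.24,-13.376), heading=111, 3 segment(s) drawn

Answer: 111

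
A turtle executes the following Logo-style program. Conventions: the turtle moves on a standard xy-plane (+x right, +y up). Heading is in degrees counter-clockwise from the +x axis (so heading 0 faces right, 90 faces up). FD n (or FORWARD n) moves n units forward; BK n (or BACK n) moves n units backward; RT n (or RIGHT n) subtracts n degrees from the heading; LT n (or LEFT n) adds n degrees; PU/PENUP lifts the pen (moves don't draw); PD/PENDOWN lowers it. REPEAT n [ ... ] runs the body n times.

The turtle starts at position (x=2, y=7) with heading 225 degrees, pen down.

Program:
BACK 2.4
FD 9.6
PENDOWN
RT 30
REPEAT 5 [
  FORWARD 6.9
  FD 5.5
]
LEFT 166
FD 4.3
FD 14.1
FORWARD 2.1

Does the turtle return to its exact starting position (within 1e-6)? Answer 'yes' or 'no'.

Answer: no

Derivation:
Executing turtle program step by step:
Start: pos=(2,7), heading=225, pen down
BK 2.4: (2,7) -> (3.697,8.697) [heading=225, draw]
FD 9.6: (3.697,8.697) -> (-3.091,1.909) [heading=225, draw]
PD: pen down
RT 30: heading 225 -> 195
REPEAT 5 [
  -- iteration 1/5 --
  FD 6.9: (-3.091,1.909) -> (-9.756,0.123) [heading=195, draw]
  FD 5.5: (-9.756,0.123) -> (-15.069,-1.301) [heading=195, draw]
  -- iteration 2/5 --
  FD 6.9: (-15.069,-1.301) -> (-21.734,-3.086) [heading=195, draw]
  FD 5.5: (-21.734,-3.086) -> (-27.046,-4.51) [heading=195, draw]
  -- iteration 3/5 --
  FD 6.9: (-27.046,-4.51) -> (-33.711,-6.296) [heading=195, draw]
  FD 5.5: (-33.711,-6.296) -> (-39.024,-7.719) [heading=195, draw]
  -- iteration 4/5 --
  FD 6.9: (-39.024,-7.719) -> (-45.688,-9.505) [heading=195, draw]
  FD 5.5: (-45.688,-9.505) -> (-51.001,-10.929) [heading=195, draw]
  -- iteration 5/5 --
  FD 6.9: (-51.001,-10.929) -> (-57.666,-12.714) [heading=195, draw]
  FD 5.5: (-57.666,-12.714) -> (-62.979,-14.138) [heading=195, draw]
]
LT 166: heading 195 -> 1
FD 4.3: (-62.979,-14.138) -> (-58.679,-14.063) [heading=1, draw]
FD 14.1: (-58.679,-14.063) -> (-44.581,-13.817) [heading=1, draw]
FD 2.1: (-44.581,-13.817) -> (-42.482,-13.78) [heading=1, draw]
Final: pos=(-42.482,-13.78), heading=1, 15 segment(s) drawn

Start position: (2, 7)
Final position: (-42.482, -13.78)
Distance = 49.096; >= 1e-6 -> NOT closed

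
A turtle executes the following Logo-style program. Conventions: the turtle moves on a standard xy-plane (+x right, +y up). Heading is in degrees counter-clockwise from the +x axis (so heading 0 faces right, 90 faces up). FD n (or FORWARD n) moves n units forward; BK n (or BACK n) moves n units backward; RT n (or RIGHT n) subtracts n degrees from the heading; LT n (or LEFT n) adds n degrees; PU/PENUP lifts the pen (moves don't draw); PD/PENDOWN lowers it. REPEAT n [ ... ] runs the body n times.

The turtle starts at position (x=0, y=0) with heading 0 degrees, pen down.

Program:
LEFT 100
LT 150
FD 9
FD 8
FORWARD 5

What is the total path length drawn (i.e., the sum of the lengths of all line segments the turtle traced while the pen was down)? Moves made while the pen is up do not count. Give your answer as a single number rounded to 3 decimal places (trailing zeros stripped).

Executing turtle program step by step:
Start: pos=(0,0), heading=0, pen down
LT 100: heading 0 -> 100
LT 150: heading 100 -> 250
FD 9: (0,0) -> (-3.078,-8.457) [heading=250, draw]
FD 8: (-3.078,-8.457) -> (-5.814,-15.975) [heading=250, draw]
FD 5: (-5.814,-15.975) -> (-7.524,-20.673) [heading=250, draw]
Final: pos=(-7.524,-20.673), heading=250, 3 segment(s) drawn

Segment lengths:
  seg 1: (0,0) -> (-3.078,-8.457), length = 9
  seg 2: (-3.078,-8.457) -> (-5.814,-15.975), length = 8
  seg 3: (-5.814,-15.975) -> (-7.524,-20.673), length = 5
Total = 22

Answer: 22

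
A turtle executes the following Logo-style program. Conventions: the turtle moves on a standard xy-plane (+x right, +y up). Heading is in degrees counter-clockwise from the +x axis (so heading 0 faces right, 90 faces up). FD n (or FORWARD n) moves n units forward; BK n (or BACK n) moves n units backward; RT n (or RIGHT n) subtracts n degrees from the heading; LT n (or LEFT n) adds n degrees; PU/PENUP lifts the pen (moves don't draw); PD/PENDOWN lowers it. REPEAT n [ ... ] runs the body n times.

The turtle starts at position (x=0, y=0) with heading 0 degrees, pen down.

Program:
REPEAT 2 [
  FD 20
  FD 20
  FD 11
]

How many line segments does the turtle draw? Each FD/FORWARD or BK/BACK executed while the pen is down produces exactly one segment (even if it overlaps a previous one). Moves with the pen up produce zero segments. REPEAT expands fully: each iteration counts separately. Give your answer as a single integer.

Answer: 6

Derivation:
Executing turtle program step by step:
Start: pos=(0,0), heading=0, pen down
REPEAT 2 [
  -- iteration 1/2 --
  FD 20: (0,0) -> (20,0) [heading=0, draw]
  FD 20: (20,0) -> (40,0) [heading=0, draw]
  FD 11: (40,0) -> (51,0) [heading=0, draw]
  -- iteration 2/2 --
  FD 20: (51,0) -> (71,0) [heading=0, draw]
  FD 20: (71,0) -> (91,0) [heading=0, draw]
  FD 11: (91,0) -> (102,0) [heading=0, draw]
]
Final: pos=(102,0), heading=0, 6 segment(s) drawn
Segments drawn: 6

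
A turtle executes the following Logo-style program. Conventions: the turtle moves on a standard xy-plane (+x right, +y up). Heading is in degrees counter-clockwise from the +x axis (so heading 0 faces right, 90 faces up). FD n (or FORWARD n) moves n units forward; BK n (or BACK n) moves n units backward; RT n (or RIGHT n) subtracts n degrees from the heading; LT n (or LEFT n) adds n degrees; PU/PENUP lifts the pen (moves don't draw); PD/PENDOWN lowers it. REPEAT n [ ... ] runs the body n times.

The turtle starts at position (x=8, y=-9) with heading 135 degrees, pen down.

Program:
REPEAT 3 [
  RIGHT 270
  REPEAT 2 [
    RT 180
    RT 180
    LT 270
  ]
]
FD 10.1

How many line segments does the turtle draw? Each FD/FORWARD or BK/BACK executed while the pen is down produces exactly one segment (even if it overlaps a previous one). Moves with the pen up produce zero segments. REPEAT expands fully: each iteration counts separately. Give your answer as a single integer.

Executing turtle program step by step:
Start: pos=(8,-9), heading=135, pen down
REPEAT 3 [
  -- iteration 1/3 --
  RT 270: heading 135 -> 225
  REPEAT 2 [
    -- iteration 1/2 --
    RT 180: heading 225 -> 45
    RT 180: heading 45 -> 225
    LT 270: heading 225 -> 135
    -- iteration 2/2 --
    RT 180: heading 135 -> 315
    RT 180: heading 315 -> 135
    LT 270: heading 135 -> 45
  ]
  -- iteration 2/3 --
  RT 270: heading 45 -> 135
  REPEAT 2 [
    -- iteration 1/2 --
    RT 180: heading 135 -> 315
    RT 180: heading 315 -> 135
    LT 270: heading 135 -> 45
    -- iteration 2/2 --
    RT 180: heading 45 -> 225
    RT 180: heading 225 -> 45
    LT 270: heading 45 -> 315
  ]
  -- iteration 3/3 --
  RT 270: heading 315 -> 45
  REPEAT 2 [
    -- iteration 1/2 --
    RT 180: heading 45 -> 225
    RT 180: heading 225 -> 45
    LT 270: heading 45 -> 315
    -- iteration 2/2 --
    RT 180: heading 315 -> 135
    RT 180: heading 135 -> 315
    LT 270: heading 315 -> 225
  ]
]
FD 10.1: (8,-9) -> (0.858,-16.142) [heading=225, draw]
Final: pos=(0.858,-16.142), heading=225, 1 segment(s) drawn
Segments drawn: 1

Answer: 1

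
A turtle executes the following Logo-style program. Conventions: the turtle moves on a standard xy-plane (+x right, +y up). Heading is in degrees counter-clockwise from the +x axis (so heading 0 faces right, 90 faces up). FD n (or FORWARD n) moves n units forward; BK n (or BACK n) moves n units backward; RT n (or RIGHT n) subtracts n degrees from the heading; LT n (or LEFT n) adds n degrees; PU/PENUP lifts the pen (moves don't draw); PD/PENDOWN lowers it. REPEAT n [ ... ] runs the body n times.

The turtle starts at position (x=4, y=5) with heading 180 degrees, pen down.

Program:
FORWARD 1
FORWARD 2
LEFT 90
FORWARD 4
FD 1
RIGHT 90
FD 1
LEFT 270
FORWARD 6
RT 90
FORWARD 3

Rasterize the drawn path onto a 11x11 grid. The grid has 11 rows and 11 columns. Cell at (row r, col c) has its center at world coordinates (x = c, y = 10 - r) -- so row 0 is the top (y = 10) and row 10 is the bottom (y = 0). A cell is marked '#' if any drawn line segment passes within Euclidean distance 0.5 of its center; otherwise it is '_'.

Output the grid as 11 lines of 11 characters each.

Segment 0: (4,5) -> (3,5)
Segment 1: (3,5) -> (1,5)
Segment 2: (1,5) -> (1,1)
Segment 3: (1,1) -> (1,0)
Segment 4: (1,0) -> (-0,0)
Segment 5: (-0,0) -> (0,6)
Segment 6: (0,6) -> (3,6)

Answer: ___________
___________
___________
___________
####_______
#####______
##_________
##_________
##_________
##_________
##_________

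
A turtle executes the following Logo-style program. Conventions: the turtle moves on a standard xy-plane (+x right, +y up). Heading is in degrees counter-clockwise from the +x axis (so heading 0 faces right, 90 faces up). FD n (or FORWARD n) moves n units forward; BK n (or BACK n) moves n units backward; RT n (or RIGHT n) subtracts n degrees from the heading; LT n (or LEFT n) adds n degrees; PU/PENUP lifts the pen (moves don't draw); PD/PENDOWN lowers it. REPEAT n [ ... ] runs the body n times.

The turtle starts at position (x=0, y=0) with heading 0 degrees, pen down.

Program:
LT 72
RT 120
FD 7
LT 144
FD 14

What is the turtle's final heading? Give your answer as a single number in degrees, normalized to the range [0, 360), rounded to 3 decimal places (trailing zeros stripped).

Executing turtle program step by step:
Start: pos=(0,0), heading=0, pen down
LT 72: heading 0 -> 72
RT 120: heading 72 -> 312
FD 7: (0,0) -> (4.684,-5.202) [heading=312, draw]
LT 144: heading 312 -> 96
FD 14: (4.684,-5.202) -> (3.221,8.721) [heading=96, draw]
Final: pos=(3.221,8.721), heading=96, 2 segment(s) drawn

Answer: 96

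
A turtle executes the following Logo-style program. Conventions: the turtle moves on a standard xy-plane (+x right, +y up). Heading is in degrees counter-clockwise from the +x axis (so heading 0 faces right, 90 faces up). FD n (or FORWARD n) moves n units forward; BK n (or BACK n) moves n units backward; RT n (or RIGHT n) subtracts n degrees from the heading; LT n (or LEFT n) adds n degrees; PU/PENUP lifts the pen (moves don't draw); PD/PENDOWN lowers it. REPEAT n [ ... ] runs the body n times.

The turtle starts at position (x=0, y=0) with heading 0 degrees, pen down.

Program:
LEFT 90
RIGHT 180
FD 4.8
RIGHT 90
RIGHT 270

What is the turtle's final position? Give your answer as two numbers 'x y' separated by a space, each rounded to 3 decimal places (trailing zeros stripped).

Executing turtle program step by step:
Start: pos=(0,0), heading=0, pen down
LT 90: heading 0 -> 90
RT 180: heading 90 -> 270
FD 4.8: (0,0) -> (0,-4.8) [heading=270, draw]
RT 90: heading 270 -> 180
RT 270: heading 180 -> 270
Final: pos=(0,-4.8), heading=270, 1 segment(s) drawn

Answer: 0 -4.8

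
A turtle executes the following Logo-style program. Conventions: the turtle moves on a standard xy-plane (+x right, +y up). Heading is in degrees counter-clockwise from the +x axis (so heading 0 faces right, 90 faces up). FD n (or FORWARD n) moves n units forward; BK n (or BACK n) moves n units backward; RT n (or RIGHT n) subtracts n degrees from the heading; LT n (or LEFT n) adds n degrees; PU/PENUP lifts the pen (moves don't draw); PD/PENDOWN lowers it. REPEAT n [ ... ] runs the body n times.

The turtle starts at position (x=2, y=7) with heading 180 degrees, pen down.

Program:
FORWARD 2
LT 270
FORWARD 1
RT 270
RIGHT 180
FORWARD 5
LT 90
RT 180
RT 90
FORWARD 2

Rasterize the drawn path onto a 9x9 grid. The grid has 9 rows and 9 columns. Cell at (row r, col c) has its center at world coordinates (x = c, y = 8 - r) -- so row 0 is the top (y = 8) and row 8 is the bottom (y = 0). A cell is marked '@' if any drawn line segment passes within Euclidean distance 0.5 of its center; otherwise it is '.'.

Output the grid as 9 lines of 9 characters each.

Answer: @@@@@@...
@@@......
.........
.........
.........
.........
.........
.........
.........

Derivation:
Segment 0: (2,7) -> (0,7)
Segment 1: (0,7) -> (0,8)
Segment 2: (0,8) -> (5,8)
Segment 3: (5,8) -> (3,8)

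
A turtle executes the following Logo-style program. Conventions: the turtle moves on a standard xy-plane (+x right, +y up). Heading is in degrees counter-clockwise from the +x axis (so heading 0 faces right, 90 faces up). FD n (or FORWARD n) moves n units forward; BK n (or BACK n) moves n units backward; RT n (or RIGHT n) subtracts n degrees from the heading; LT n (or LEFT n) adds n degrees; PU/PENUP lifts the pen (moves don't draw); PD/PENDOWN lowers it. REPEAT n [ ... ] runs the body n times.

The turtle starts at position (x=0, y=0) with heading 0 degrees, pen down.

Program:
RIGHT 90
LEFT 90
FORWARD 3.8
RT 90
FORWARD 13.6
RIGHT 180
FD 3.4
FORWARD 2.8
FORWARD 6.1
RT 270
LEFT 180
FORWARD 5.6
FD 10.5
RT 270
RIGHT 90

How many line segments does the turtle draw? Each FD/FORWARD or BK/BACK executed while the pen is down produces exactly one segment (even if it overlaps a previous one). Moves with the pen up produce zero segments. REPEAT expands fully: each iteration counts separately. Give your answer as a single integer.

Executing turtle program step by step:
Start: pos=(0,0), heading=0, pen down
RT 90: heading 0 -> 270
LT 90: heading 270 -> 0
FD 3.8: (0,0) -> (3.8,0) [heading=0, draw]
RT 90: heading 0 -> 270
FD 13.6: (3.8,0) -> (3.8,-13.6) [heading=270, draw]
RT 180: heading 270 -> 90
FD 3.4: (3.8,-13.6) -> (3.8,-10.2) [heading=90, draw]
FD 2.8: (3.8,-10.2) -> (3.8,-7.4) [heading=90, draw]
FD 6.1: (3.8,-7.4) -> (3.8,-1.3) [heading=90, draw]
RT 270: heading 90 -> 180
LT 180: heading 180 -> 0
FD 5.6: (3.8,-1.3) -> (9.4,-1.3) [heading=0, draw]
FD 10.5: (9.4,-1.3) -> (19.9,-1.3) [heading=0, draw]
RT 270: heading 0 -> 90
RT 90: heading 90 -> 0
Final: pos=(19.9,-1.3), heading=0, 7 segment(s) drawn
Segments drawn: 7

Answer: 7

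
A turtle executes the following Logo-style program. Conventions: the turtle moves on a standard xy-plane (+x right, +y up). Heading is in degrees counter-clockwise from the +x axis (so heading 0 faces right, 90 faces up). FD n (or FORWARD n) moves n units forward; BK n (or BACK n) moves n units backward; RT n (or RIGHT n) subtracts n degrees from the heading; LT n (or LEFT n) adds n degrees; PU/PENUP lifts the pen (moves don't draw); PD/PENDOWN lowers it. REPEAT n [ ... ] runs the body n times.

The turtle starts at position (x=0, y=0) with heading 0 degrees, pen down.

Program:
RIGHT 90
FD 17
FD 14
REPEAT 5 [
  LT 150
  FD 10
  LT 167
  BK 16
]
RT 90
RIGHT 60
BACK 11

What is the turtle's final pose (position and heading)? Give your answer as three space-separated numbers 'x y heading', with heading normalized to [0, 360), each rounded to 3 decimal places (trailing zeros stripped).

Answer: 56.704 -57.651 265

Derivation:
Executing turtle program step by step:
Start: pos=(0,0), heading=0, pen down
RT 90: heading 0 -> 270
FD 17: (0,0) -> (0,-17) [heading=270, draw]
FD 14: (0,-17) -> (0,-31) [heading=270, draw]
REPEAT 5 [
  -- iteration 1/5 --
  LT 150: heading 270 -> 60
  FD 10: (0,-31) -> (5,-22.34) [heading=60, draw]
  LT 167: heading 60 -> 227
  BK 16: (5,-22.34) -> (15.912,-10.638) [heading=227, draw]
  -- iteration 2/5 --
  LT 150: heading 227 -> 17
  FD 10: (15.912,-10.638) -> (25.475,-7.714) [heading=17, draw]
  LT 167: heading 17 -> 184
  BK 16: (25.475,-7.714) -> (41.436,-6.598) [heading=184, draw]
  -- iteration 3/5 --
  LT 150: heading 184 -> 334
  FD 10: (41.436,-6.598) -> (50.424,-10.982) [heading=334, draw]
  LT 167: heading 334 -> 141
  BK 16: (50.424,-10.982) -> (62.858,-21.051) [heading=141, draw]
  -- iteration 4/5 --
  LT 150: heading 141 -> 291
  FD 10: (62.858,-21.051) -> (66.442,-30.387) [heading=291, draw]
  LT 167: heading 291 -> 98
  BK 16: (66.442,-30.387) -> (68.669,-46.231) [heading=98, draw]
  -- iteration 5/5 --
  LT 150: heading 98 -> 248
  FD 10: (68.669,-46.231) -> (64.923,-55.503) [heading=248, draw]
  LT 167: heading 248 -> 55
  BK 16: (64.923,-55.503) -> (55.745,-68.609) [heading=55, draw]
]
RT 90: heading 55 -> 325
RT 60: heading 325 -> 265
BK 11: (55.745,-68.609) -> (56.704,-57.651) [heading=265, draw]
Final: pos=(56.704,-57.651), heading=265, 13 segment(s) drawn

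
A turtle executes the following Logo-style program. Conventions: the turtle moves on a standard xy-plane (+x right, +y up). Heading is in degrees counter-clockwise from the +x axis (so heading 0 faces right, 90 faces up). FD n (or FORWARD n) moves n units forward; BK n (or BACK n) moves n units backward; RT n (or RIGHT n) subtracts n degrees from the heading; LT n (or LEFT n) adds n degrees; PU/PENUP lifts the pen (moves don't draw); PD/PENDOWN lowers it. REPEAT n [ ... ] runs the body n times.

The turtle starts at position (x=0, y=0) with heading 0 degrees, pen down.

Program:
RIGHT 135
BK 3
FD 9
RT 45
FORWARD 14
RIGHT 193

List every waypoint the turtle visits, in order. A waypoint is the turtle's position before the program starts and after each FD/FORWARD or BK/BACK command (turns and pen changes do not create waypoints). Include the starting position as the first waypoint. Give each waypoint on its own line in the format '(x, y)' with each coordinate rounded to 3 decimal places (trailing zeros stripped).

Answer: (0, 0)
(2.121, 2.121)
(-4.243, -4.243)
(-18.243, -4.243)

Derivation:
Executing turtle program step by step:
Start: pos=(0,0), heading=0, pen down
RT 135: heading 0 -> 225
BK 3: (0,0) -> (2.121,2.121) [heading=225, draw]
FD 9: (2.121,2.121) -> (-4.243,-4.243) [heading=225, draw]
RT 45: heading 225 -> 180
FD 14: (-4.243,-4.243) -> (-18.243,-4.243) [heading=180, draw]
RT 193: heading 180 -> 347
Final: pos=(-18.243,-4.243), heading=347, 3 segment(s) drawn
Waypoints (4 total):
(0, 0)
(2.121, 2.121)
(-4.243, -4.243)
(-18.243, -4.243)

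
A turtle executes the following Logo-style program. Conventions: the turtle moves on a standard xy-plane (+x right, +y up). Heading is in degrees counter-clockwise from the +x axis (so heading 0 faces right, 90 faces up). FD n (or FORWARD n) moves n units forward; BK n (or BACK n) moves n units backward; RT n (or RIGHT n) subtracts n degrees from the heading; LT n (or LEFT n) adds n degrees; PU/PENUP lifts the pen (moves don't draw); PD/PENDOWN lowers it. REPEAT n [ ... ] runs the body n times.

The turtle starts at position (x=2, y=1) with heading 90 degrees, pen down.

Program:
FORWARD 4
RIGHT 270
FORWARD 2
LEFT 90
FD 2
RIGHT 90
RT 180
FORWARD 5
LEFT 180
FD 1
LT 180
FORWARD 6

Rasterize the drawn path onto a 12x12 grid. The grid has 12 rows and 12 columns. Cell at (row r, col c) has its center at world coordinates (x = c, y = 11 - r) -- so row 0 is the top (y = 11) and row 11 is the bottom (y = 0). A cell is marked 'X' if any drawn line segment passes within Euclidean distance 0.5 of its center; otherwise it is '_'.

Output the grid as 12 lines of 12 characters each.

Segment 0: (2,1) -> (2,5)
Segment 1: (2,5) -> (0,5)
Segment 2: (0,5) -> (0,3)
Segment 3: (0,3) -> (5,3)
Segment 4: (5,3) -> (4,3)
Segment 5: (4,3) -> (10,3)

Answer: ____________
____________
____________
____________
____________
____________
XXX_________
X_X_________
XXXXXXXXXXX_
__X_________
__X_________
____________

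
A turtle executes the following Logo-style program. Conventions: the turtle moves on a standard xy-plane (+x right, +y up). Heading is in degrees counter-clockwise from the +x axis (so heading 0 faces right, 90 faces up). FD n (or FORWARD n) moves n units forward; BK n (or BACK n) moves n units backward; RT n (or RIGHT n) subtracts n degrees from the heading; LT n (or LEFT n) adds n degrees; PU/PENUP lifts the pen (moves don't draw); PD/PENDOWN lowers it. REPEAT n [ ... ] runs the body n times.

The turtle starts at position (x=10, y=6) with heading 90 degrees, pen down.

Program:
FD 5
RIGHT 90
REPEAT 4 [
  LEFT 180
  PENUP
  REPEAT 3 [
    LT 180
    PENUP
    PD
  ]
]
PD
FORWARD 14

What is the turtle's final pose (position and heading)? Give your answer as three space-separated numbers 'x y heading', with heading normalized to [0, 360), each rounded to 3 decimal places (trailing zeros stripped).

Executing turtle program step by step:
Start: pos=(10,6), heading=90, pen down
FD 5: (10,6) -> (10,11) [heading=90, draw]
RT 90: heading 90 -> 0
REPEAT 4 [
  -- iteration 1/4 --
  LT 180: heading 0 -> 180
  PU: pen up
  REPEAT 3 [
    -- iteration 1/3 --
    LT 180: heading 180 -> 0
    PU: pen up
    PD: pen down
    -- iteration 2/3 --
    LT 180: heading 0 -> 180
    PU: pen up
    PD: pen down
    -- iteration 3/3 --
    LT 180: heading 180 -> 0
    PU: pen up
    PD: pen down
  ]
  -- iteration 2/4 --
  LT 180: heading 0 -> 180
  PU: pen up
  REPEAT 3 [
    -- iteration 1/3 --
    LT 180: heading 180 -> 0
    PU: pen up
    PD: pen down
    -- iteration 2/3 --
    LT 180: heading 0 -> 180
    PU: pen up
    PD: pen down
    -- iteration 3/3 --
    LT 180: heading 180 -> 0
    PU: pen up
    PD: pen down
  ]
  -- iteration 3/4 --
  LT 180: heading 0 -> 180
  PU: pen up
  REPEAT 3 [
    -- iteration 1/3 --
    LT 180: heading 180 -> 0
    PU: pen up
    PD: pen down
    -- iteration 2/3 --
    LT 180: heading 0 -> 180
    PU: pen up
    PD: pen down
    -- iteration 3/3 --
    LT 180: heading 180 -> 0
    PU: pen up
    PD: pen down
  ]
  -- iteration 4/4 --
  LT 180: heading 0 -> 180
  PU: pen up
  REPEAT 3 [
    -- iteration 1/3 --
    LT 180: heading 180 -> 0
    PU: pen up
    PD: pen down
    -- iteration 2/3 --
    LT 180: heading 0 -> 180
    PU: pen up
    PD: pen down
    -- iteration 3/3 --
    LT 180: heading 180 -> 0
    PU: pen up
    PD: pen down
  ]
]
PD: pen down
FD 14: (10,11) -> (24,11) [heading=0, draw]
Final: pos=(24,11), heading=0, 2 segment(s) drawn

Answer: 24 11 0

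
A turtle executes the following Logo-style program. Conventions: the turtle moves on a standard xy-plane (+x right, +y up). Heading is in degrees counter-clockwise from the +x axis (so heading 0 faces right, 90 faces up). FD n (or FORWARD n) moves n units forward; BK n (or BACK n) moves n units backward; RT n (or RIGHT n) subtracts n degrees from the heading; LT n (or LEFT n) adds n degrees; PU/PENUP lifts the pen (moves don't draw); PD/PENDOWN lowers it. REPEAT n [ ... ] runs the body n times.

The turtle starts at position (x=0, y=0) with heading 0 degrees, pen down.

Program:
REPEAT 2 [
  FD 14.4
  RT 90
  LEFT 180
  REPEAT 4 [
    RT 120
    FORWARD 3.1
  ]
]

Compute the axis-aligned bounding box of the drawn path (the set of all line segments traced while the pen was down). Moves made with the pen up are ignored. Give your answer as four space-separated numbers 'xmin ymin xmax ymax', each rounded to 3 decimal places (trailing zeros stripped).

Executing turtle program step by step:
Start: pos=(0,0), heading=0, pen down
REPEAT 2 [
  -- iteration 1/2 --
  FD 14.4: (0,0) -> (14.4,0) [heading=0, draw]
  RT 90: heading 0 -> 270
  LT 180: heading 270 -> 90
  REPEAT 4 [
    -- iteration 1/4 --
    RT 120: heading 90 -> 330
    FD 3.1: (14.4,0) -> (17.085,-1.55) [heading=330, draw]
    -- iteration 2/4 --
    RT 120: heading 330 -> 210
    FD 3.1: (17.085,-1.55) -> (14.4,-3.1) [heading=210, draw]
    -- iteration 3/4 --
    RT 120: heading 210 -> 90
    FD 3.1: (14.4,-3.1) -> (14.4,0) [heading=90, draw]
    -- iteration 4/4 --
    RT 120: heading 90 -> 330
    FD 3.1: (14.4,0) -> (17.085,-1.55) [heading=330, draw]
  ]
  -- iteration 2/2 --
  FD 14.4: (17.085,-1.55) -> (29.555,-8.75) [heading=330, draw]
  RT 90: heading 330 -> 240
  LT 180: heading 240 -> 60
  REPEAT 4 [
    -- iteration 1/4 --
    RT 120: heading 60 -> 300
    FD 3.1: (29.555,-8.75) -> (31.105,-11.435) [heading=300, draw]
    -- iteration 2/4 --
    RT 120: heading 300 -> 180
    FD 3.1: (31.105,-11.435) -> (28.005,-11.435) [heading=180, draw]
    -- iteration 3/4 --
    RT 120: heading 180 -> 60
    FD 3.1: (28.005,-11.435) -> (29.555,-8.75) [heading=60, draw]
    -- iteration 4/4 --
    RT 120: heading 60 -> 300
    FD 3.1: (29.555,-8.75) -> (31.105,-11.435) [heading=300, draw]
  ]
]
Final: pos=(31.105,-11.435), heading=300, 10 segment(s) drawn

Segment endpoints: x in {0, 14.4, 14.4, 17.085, 28.005, 29.555, 29.555, 31.105, 31.105}, y in {-11.435, -11.435, -8.75, -3.1, -1.55, -1.55, 0, 0}
xmin=0, ymin=-11.435, xmax=31.105, ymax=0

Answer: 0 -11.435 31.105 0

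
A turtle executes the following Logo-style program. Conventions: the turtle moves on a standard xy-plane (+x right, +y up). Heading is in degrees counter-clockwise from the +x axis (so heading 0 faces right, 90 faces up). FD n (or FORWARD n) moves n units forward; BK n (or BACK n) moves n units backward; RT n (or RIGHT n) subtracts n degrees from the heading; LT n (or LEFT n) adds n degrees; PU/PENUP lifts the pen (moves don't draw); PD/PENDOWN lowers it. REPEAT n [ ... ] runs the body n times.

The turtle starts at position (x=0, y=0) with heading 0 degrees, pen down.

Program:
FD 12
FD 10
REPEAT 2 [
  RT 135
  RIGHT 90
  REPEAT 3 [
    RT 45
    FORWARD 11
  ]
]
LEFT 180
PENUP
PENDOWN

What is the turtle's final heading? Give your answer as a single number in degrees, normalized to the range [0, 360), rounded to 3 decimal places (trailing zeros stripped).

Executing turtle program step by step:
Start: pos=(0,0), heading=0, pen down
FD 12: (0,0) -> (12,0) [heading=0, draw]
FD 10: (12,0) -> (22,0) [heading=0, draw]
REPEAT 2 [
  -- iteration 1/2 --
  RT 135: heading 0 -> 225
  RT 90: heading 225 -> 135
  REPEAT 3 [
    -- iteration 1/3 --
    RT 45: heading 135 -> 90
    FD 11: (22,0) -> (22,11) [heading=90, draw]
    -- iteration 2/3 --
    RT 45: heading 90 -> 45
    FD 11: (22,11) -> (29.778,18.778) [heading=45, draw]
    -- iteration 3/3 --
    RT 45: heading 45 -> 0
    FD 11: (29.778,18.778) -> (40.778,18.778) [heading=0, draw]
  ]
  -- iteration 2/2 --
  RT 135: heading 0 -> 225
  RT 90: heading 225 -> 135
  REPEAT 3 [
    -- iteration 1/3 --
    RT 45: heading 135 -> 90
    FD 11: (40.778,18.778) -> (40.778,29.778) [heading=90, draw]
    -- iteration 2/3 --
    RT 45: heading 90 -> 45
    FD 11: (40.778,29.778) -> (48.556,37.556) [heading=45, draw]
    -- iteration 3/3 --
    RT 45: heading 45 -> 0
    FD 11: (48.556,37.556) -> (59.556,37.556) [heading=0, draw]
  ]
]
LT 180: heading 0 -> 180
PU: pen up
PD: pen down
Final: pos=(59.556,37.556), heading=180, 8 segment(s) drawn

Answer: 180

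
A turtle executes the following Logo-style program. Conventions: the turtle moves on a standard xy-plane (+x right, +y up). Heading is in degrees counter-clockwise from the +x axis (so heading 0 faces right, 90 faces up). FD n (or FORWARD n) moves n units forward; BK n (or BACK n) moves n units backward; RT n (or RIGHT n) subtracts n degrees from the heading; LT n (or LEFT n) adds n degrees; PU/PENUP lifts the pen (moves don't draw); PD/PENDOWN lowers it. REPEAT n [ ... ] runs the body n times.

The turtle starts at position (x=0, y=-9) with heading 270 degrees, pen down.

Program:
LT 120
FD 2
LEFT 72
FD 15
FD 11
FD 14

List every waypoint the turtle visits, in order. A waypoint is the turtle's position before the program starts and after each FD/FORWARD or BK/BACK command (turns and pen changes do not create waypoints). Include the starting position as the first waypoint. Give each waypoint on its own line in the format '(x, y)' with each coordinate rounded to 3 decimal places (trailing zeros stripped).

Executing turtle program step by step:
Start: pos=(0,-9), heading=270, pen down
LT 120: heading 270 -> 30
FD 2: (0,-9) -> (1.732,-8) [heading=30, draw]
LT 72: heading 30 -> 102
FD 15: (1.732,-8) -> (-1.387,6.672) [heading=102, draw]
FD 11: (-1.387,6.672) -> (-3.674,17.432) [heading=102, draw]
FD 14: (-3.674,17.432) -> (-6.584,31.126) [heading=102, draw]
Final: pos=(-6.584,31.126), heading=102, 4 segment(s) drawn
Waypoints (5 total):
(0, -9)
(1.732, -8)
(-1.387, 6.672)
(-3.674, 17.432)
(-6.584, 31.126)

Answer: (0, -9)
(1.732, -8)
(-1.387, 6.672)
(-3.674, 17.432)
(-6.584, 31.126)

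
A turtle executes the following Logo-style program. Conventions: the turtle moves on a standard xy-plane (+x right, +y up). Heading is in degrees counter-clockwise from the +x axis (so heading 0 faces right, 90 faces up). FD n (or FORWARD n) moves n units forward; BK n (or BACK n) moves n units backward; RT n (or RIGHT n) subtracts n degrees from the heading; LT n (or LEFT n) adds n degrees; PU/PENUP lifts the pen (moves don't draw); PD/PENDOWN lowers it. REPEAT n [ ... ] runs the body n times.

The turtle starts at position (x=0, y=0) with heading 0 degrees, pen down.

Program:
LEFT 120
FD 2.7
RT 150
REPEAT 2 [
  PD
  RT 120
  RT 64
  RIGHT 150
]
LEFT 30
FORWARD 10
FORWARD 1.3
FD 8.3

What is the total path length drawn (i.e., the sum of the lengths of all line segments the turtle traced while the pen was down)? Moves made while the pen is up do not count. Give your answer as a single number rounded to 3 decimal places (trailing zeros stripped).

Answer: 22.3

Derivation:
Executing turtle program step by step:
Start: pos=(0,0), heading=0, pen down
LT 120: heading 0 -> 120
FD 2.7: (0,0) -> (-1.35,2.338) [heading=120, draw]
RT 150: heading 120 -> 330
REPEAT 2 [
  -- iteration 1/2 --
  PD: pen down
  RT 120: heading 330 -> 210
  RT 64: heading 210 -> 146
  RT 150: heading 146 -> 356
  -- iteration 2/2 --
  PD: pen down
  RT 120: heading 356 -> 236
  RT 64: heading 236 -> 172
  RT 150: heading 172 -> 22
]
LT 30: heading 22 -> 52
FD 10: (-1.35,2.338) -> (4.807,10.218) [heading=52, draw]
FD 1.3: (4.807,10.218) -> (5.607,11.243) [heading=52, draw]
FD 8.3: (5.607,11.243) -> (10.717,17.783) [heading=52, draw]
Final: pos=(10.717,17.783), heading=52, 4 segment(s) drawn

Segment lengths:
  seg 1: (0,0) -> (-1.35,2.338), length = 2.7
  seg 2: (-1.35,2.338) -> (4.807,10.218), length = 10
  seg 3: (4.807,10.218) -> (5.607,11.243), length = 1.3
  seg 4: (5.607,11.243) -> (10.717,17.783), length = 8.3
Total = 22.3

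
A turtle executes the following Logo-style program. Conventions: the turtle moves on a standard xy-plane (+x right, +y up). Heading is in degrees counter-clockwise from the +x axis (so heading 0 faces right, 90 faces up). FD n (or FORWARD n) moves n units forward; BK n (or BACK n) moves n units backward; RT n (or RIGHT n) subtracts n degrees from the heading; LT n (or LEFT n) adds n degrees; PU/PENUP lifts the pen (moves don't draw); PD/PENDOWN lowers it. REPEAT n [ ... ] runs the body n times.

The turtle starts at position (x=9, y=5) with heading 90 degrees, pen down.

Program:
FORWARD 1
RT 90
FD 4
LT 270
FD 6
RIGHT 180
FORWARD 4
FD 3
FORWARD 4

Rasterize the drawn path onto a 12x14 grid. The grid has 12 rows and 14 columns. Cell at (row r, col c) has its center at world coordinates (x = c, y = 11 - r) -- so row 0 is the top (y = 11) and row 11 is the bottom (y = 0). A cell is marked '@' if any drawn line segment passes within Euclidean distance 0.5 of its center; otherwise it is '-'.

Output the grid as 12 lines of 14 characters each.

Segment 0: (9,5) -> (9,6)
Segment 1: (9,6) -> (13,6)
Segment 2: (13,6) -> (13,0)
Segment 3: (13,0) -> (13,4)
Segment 4: (13,4) -> (13,7)
Segment 5: (13,7) -> (13,11)

Answer: -------------@
-------------@
-------------@
-------------@
-------------@
---------@@@@@
---------@---@
-------------@
-------------@
-------------@
-------------@
-------------@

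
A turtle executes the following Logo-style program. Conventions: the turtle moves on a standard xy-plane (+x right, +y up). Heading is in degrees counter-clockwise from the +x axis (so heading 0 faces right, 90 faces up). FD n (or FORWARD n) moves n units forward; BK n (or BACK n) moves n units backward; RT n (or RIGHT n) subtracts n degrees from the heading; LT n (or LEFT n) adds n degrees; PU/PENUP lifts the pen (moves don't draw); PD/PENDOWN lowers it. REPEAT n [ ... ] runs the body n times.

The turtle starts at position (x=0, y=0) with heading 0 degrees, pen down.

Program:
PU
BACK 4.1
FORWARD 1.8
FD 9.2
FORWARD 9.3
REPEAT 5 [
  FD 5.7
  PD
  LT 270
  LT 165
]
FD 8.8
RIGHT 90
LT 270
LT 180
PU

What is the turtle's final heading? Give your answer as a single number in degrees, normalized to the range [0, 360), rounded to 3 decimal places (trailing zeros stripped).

Executing turtle program step by step:
Start: pos=(0,0), heading=0, pen down
PU: pen up
BK 4.1: (0,0) -> (-4.1,0) [heading=0, move]
FD 1.8: (-4.1,0) -> (-2.3,0) [heading=0, move]
FD 9.2: (-2.3,0) -> (6.9,0) [heading=0, move]
FD 9.3: (6.9,0) -> (16.2,0) [heading=0, move]
REPEAT 5 [
  -- iteration 1/5 --
  FD 5.7: (16.2,0) -> (21.9,0) [heading=0, move]
  PD: pen down
  LT 270: heading 0 -> 270
  LT 165: heading 270 -> 75
  -- iteration 2/5 --
  FD 5.7: (21.9,0) -> (23.375,5.506) [heading=75, draw]
  PD: pen down
  LT 270: heading 75 -> 345
  LT 165: heading 345 -> 150
  -- iteration 3/5 --
  FD 5.7: (23.375,5.506) -> (18.439,8.356) [heading=150, draw]
  PD: pen down
  LT 270: heading 150 -> 60
  LT 165: heading 60 -> 225
  -- iteration 4/5 --
  FD 5.7: (18.439,8.356) -> (14.408,4.325) [heading=225, draw]
  PD: pen down
  LT 270: heading 225 -> 135
  LT 165: heading 135 -> 300
  -- iteration 5/5 --
  FD 5.7: (14.408,4.325) -> (17.258,-0.611) [heading=300, draw]
  PD: pen down
  LT 270: heading 300 -> 210
  LT 165: heading 210 -> 15
]
FD 8.8: (17.258,-0.611) -> (25.759,1.667) [heading=15, draw]
RT 90: heading 15 -> 285
LT 270: heading 285 -> 195
LT 180: heading 195 -> 15
PU: pen up
Final: pos=(25.759,1.667), heading=15, 5 segment(s) drawn

Answer: 15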